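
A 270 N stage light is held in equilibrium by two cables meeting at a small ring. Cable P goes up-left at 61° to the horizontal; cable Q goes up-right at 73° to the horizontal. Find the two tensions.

ΣF_x = 0: −T_P·cos61° + T_Q·cos73° = 0 → T_Q = 1.6582·T_P.
ΣF_y = 0: T_P·sin61° + T_Q·sin73° = 270.
Substitute: T_P·(0.87462 + 1.6582·0.956305) = 270 → T_P = 109.74 ≈ 109.7 N.
Then T_Q = 1.6582 × 109.74 = 182.0 N.

T_P = 109.7 N, T_Q = 182.0 N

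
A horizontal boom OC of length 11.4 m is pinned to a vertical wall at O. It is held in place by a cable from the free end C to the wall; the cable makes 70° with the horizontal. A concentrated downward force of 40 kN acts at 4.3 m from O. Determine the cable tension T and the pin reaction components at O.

ΣM about O: T·sin70°·11.4 − 40·4.3 = 0 → T = 172/(11.4·0.939693) = 16.056 ≈ 16.06 kN.
ΣF_x = 0: O_x − T·cos70° = 0 → O_x = 16.056 × 0.34202 = 5.491 kN.
ΣF_y = 0: O_y + T·sin70° − 40 = 0 → O_y = 40 − 16.056 × 0.939693 = 24.91 kN.

T = 16.06 kN, O_x = 5.491 kN, O_y = 24.91 kN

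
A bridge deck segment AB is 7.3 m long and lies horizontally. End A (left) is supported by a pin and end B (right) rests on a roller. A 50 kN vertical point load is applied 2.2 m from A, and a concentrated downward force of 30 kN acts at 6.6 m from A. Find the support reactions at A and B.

Moments about A: B_y·7.3 − 50·2.2 − 30·6.6 = 0 → B_y = 308/7.3 = 42.1918 ≈ 42.19 kN.
ΣF_y = 0: A_y + 42.1918 − 50 − 30 = 0 → A_y = 37.81 kN.
ΣF_x = 0: no horizontal applied forces, so A_x = 0.

A_x = 0, A_y = 37.81 kN, B_y = 42.19 kN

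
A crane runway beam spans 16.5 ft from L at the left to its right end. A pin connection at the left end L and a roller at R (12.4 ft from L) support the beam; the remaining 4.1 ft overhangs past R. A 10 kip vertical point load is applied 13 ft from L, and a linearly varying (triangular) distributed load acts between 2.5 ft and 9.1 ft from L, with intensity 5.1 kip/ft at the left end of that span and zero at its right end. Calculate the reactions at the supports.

L_x = 0, L_y = 9.967 kip, R_y = 16.86 kip

Resultant of the triangular load: ½ × 5.1 × 6.6 = 16.83 kip, acting at 4.7 ft from L (one-third of the span from the peak).
ΣM about L: R_y·12.4 − 10·13 − (½·5.1·6.6)·4.7 = 0 → R_y = 209.101/12.4 = 16.863 ≈ 16.86 kip.
ΣF_y = 0: L_y + 16.863 − 10 − ½·5.1·6.6 = 0 → L_y = 9.967 kip.
ΣF_x = 0: no horizontal applied forces, so L_x = 0.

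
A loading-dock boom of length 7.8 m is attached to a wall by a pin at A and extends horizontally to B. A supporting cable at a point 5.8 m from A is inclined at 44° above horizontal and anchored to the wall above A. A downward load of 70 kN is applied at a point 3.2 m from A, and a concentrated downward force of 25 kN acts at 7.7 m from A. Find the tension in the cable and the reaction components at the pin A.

T = 103.4 kN, A_x = 74.36 kN, A_y = 23.19 kN

ΣM about A: T·sin44°·5.8 − 70·3.2 − 25·7.7 = 0 → T = 416.5/(5.8·0.694658) = 103.375 ≈ 103.4 kN.
ΣF_x = 0: A_x − T·cos44° = 0 → A_x = 103.375 × 0.71934 = 74.36 kN.
ΣF_y = 0: A_y + T·sin44° − 70 − 25 = 0 → A_y = 95 − 103.375 × 0.694658 = 23.19 kN.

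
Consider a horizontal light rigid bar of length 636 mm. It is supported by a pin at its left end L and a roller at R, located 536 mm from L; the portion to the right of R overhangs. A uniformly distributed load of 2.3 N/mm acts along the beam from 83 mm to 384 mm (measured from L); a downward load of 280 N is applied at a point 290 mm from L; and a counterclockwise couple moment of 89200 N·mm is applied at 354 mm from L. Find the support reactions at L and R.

Resultant of the distributed load: 2.3 × 301 = 692.3 N at 233.5 mm from L.
Taking moments about L: R_y·536 − (2.3·301)·233.5 − 280·290 + 89200 = 0 → R_y = 153652.05/536 = 286.664 ≈ 286.7 N.
ΣF_y = 0: L_y + 286.664 − 2.3·301 − 280 = 0 → L_y = 685.6 N.
ΣF_x = 0: no horizontal applied forces, so L_x = 0.

L_x = 0, L_y = 685.6 N, R_y = 286.7 N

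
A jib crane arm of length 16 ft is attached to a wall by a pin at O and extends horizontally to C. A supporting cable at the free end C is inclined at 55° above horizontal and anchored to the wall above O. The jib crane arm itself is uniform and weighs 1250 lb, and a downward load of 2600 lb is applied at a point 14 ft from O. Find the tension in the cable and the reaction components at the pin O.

T = 3540 lb, O_x = 2031 lb, O_y = 950.0 lb

ΣM about O: T·sin55°·16 − 1250·8 − 2600·14 = 0 → T = 46400/(16·0.819152) = 3540.25 ≈ 3540 lb.
ΣF_x = 0: O_x − T·cos55° = 0 → O_x = 3540.25 × 0.573576 = 2031 lb.
ΣF_y = 0: O_y + T·sin55° − 1250 − 2600 = 0 → O_y = 3850 − 3540.25 × 0.819152 = 950.0 lb.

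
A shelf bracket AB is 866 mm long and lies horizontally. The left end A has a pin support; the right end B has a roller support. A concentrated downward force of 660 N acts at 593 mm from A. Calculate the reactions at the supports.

ΣM about A: B_y·866 − 660·593 = 0 → B_y = 391380/866 = 451.94 ≈ 451.9 N.
ΣF_y = 0: A_y + 451.94 − 660 = 0 → A_y = 208.1 N.
ΣF_x = 0: no horizontal applied forces, so A_x = 0.

A_x = 0, A_y = 208.1 N, B_y = 451.9 N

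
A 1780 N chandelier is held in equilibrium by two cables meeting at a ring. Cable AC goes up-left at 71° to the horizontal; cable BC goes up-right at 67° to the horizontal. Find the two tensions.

ΣF_x = 0: −T_AC·cos71° + T_BC·cos67° = 0 → T_BC = 0.833228·T_AC.
ΣF_y = 0: T_AC·sin71° + T_BC·sin67° = 1780.
Substitute: T_AC·(0.945519 + 0.833228·0.920505) = 1780 → T_AC = 1039.41 ≈ 1039 N.
Then T_BC = 0.833228 × 1039.41 = 866.1 N.

T_AC = 1039 N, T_BC = 866.1 N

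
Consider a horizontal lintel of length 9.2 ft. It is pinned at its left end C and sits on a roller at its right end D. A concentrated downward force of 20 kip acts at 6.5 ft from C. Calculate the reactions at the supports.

C_x = 0, C_y = 5.870 kip, D_y = 14.13 kip

Moments about C: D_y·9.2 − 20·6.5 = 0 → D_y = 130/9.2 = 14.1304 ≈ 14.13 kip.
ΣF_y = 0: C_y + 14.1304 − 20 = 0 → C_y = 5.870 kip.
ΣF_x = 0: no horizontal applied forces, so C_x = 0.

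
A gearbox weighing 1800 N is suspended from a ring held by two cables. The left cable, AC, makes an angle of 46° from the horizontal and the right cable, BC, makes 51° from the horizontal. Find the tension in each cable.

T_AC = 1141 N, T_BC = 1260 N

ΣF_x = 0: −T_AC·cos46° + T_BC·cos51° = 0 → T_BC = 1.10382·T_AC.
ΣF_y = 0: T_AC·sin46° + T_BC·sin51° = 1800.
Substitute: T_AC·(0.71934 + 1.10382·0.777146) = 1800 → T_AC = 1141.29 ≈ 1141 N.
Then T_BC = 1.10382 × 1141.29 = 1260 N.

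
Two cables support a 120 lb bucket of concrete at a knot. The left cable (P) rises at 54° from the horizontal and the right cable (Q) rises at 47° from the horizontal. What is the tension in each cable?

T_P = 83.37 lb, T_Q = 71.85 lb

ΣF_x = 0: −T_P·cos54° + T_Q·cos47° = 0 → T_Q = 0.861857·T_P.
ΣF_y = 0: T_P·sin54° + T_Q·sin47° = 120.
Substitute: T_P·(0.809017 + 0.861857·0.731354) = 120 → T_P = 83.3716 ≈ 83.37 lb.
Then T_Q = 0.861857 × 83.3716 = 71.85 lb.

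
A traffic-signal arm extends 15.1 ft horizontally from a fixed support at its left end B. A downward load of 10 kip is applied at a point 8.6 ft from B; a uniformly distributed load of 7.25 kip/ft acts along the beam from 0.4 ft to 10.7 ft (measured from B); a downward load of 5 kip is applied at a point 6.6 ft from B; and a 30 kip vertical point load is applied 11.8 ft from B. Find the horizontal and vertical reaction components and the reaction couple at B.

B_x = 0, B_y = 119.7 kip, M_B = 887.4 kip·ft

Resultant of the distributed load: 7.25 × 10.3 = 74.675 kip at 5.55 ft from B.
ΣF_x = 0: B_x = 0.
ΣF_y = 0: B_y − 10 − 7.25·10.3 − 5 − 30 = 0 → B_y = 119.7 kip.
ΣM about B: M_B − 10·8.6 − (7.25·10.3)·5.55 − 5·6.6 − 30·11.8 = 0 → M_B = 887.4 kip·ft.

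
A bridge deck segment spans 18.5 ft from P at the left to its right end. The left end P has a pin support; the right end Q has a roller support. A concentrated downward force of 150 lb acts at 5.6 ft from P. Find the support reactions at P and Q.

Moments about P: Q_y·18.5 − 150·5.6 = 0 → Q_y = 840/18.5 = 45.4054 ≈ 45.41 lb.
ΣF_y = 0: P_y + 45.4054 − 150 = 0 → P_y = 104.6 lb.
ΣF_x = 0: no horizontal applied forces, so P_x = 0.

P_x = 0, P_y = 104.6 lb, Q_y = 45.41 lb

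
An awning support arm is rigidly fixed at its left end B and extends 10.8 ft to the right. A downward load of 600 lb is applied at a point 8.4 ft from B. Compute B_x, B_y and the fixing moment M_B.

B_x = 0, B_y = 600.0 lb, M_B = 5040 lb·ft

ΣF_x = 0: B_x = 0.
ΣF_y = 0: B_y − 600 = 0 → B_y = 600.0 lb.
ΣM about B: M_B − 600·8.4 = 0 → M_B = 5040 lb·ft.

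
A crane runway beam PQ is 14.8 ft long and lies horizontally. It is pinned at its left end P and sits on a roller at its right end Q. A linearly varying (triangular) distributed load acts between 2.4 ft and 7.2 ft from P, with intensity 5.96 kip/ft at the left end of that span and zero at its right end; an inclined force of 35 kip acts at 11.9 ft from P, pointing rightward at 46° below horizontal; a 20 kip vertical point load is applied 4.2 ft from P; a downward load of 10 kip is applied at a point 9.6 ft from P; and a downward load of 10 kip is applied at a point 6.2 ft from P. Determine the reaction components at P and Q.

Resultant of the triangular load: ½ × 5.96 × 4.8 = 14.304 kip, acting at 4 ft from P (one-third of the span from the peak).
ΣM about P: Q_y·14.8 − (½·5.96·4.8)·4 − 35·sin46°·11.9 − 20·4.2 − 10·9.6 − 10·6.2 = 0 → Q_y = 598.821/14.8 = 40.4609 ≈ 40.46 kip.
ΣF_y = 0: P_y + 40.4609 − ½·5.96·4.8 − 35·sin46° − 20 − 10 − 10 = 0 → P_y = 39.02 kip.
ΣF_x = 0: P_x + 35·cos46° = 0 → P_x = -24.31 kip.

P_x = -24.31 kip, P_y = 39.02 kip, Q_y = 40.46 kip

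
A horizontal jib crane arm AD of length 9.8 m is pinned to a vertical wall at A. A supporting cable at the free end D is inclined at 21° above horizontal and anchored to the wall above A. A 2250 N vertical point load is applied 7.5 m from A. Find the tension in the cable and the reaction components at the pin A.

ΣM about A: T·sin21°·9.8 − 2250·7.5 = 0 → T = 16875/(9.8·0.358368) = 4804.95 ≈ 4805 N.
ΣF_x = 0: A_x − T·cos21° = 0 → A_x = 4804.95 × 0.93358 = 4486 N.
ΣF_y = 0: A_y + T·sin21° − 2250 = 0 → A_y = 2250 − 4804.95 × 0.358368 = 528.1 N.

T = 4805 N, A_x = 4486 N, A_y = 528.1 N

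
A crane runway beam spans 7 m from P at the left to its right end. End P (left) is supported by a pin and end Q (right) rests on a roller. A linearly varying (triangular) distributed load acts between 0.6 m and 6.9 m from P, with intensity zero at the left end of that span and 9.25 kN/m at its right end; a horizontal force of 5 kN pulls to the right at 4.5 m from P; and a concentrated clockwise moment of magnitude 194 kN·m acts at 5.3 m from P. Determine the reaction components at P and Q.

P_x = -5.000 kN, P_y = -18.56 kN, Q_y = 47.69 kN

Resultant of the triangular load: ½ × 9.25 × 6.3 = 29.1375 kN, acting at 4.8 m from P (one-third of the span from the peak).
Moments about P: Q_y·7 − (½·9.25·6.3)·4.8 − 194 = 0 → Q_y = 333.86/7 = 47.6943 ≈ 47.69 kN.
ΣF_y = 0: P_y + 47.6943 − ½·9.25·6.3 = 0 → P_y = -18.56 kN.
ΣF_x = 0: P_x + 5 = 0 → P_x = -5.000 kN.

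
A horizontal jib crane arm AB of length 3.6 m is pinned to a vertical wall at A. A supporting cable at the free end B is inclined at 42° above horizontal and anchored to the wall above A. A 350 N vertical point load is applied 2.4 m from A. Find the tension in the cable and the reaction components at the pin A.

ΣM about A: T·sin42°·3.6 − 350·2.4 = 0 → T = 840/(3.6·0.669131) = 348.711 ≈ 348.7 N.
ΣF_x = 0: A_x − T·cos42° = 0 → A_x = 348.711 × 0.743145 = 259.1 N.
ΣF_y = 0: A_y + T·sin42° − 350 = 0 → A_y = 350 − 348.711 × 0.669131 = 116.7 N.

T = 348.7 N, A_x = 259.1 N, A_y = 116.7 N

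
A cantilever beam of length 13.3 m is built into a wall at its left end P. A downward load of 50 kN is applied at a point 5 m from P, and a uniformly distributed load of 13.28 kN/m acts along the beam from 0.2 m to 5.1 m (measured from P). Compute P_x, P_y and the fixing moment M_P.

P_x = 0, P_y = 115.1 kN, M_P = 422.4 kN·m

Resultant of the distributed load: 13.28 × 4.9 = 65.072 kN at 2.65 m from P.
ΣF_x = 0: P_x = 0.
ΣF_y = 0: P_y − 50 − 13.28·4.9 = 0 → P_y = 115.1 kN.
ΣM about P: M_P − 50·5 − (13.28·4.9)·2.65 = 0 → M_P = 422.4 kN·m.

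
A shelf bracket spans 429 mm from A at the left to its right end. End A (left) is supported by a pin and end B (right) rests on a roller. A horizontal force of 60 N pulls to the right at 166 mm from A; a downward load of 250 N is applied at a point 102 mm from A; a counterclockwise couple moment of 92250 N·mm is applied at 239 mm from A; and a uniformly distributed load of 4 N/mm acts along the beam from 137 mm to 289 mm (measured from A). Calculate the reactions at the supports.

Resultant of the distributed load: 4 × 152 = 608 N at 213 mm from A.
Moments about A: B_y·429 − 250·102 + 92250 − (4·152)·213 = 0 → B_y = 62754/429 = 146.28 ≈ 146.3 N.
ΣF_y = 0: A_y + 146.28 − 250 − 4·152 = 0 → A_y = 711.7 N.
ΣF_x = 0: A_x + 60 = 0 → A_x = -60.00 N.

A_x = -60.00 N, A_y = 711.7 N, B_y = 146.3 N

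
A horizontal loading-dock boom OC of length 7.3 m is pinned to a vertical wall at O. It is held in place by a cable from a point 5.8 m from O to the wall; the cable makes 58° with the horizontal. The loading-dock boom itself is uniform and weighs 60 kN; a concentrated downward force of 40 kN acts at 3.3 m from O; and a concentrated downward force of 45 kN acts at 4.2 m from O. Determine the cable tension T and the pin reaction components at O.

T = 109.8 kN, O_x = 58.18 kN, O_y = 51.90 kN

ΣM about O: T·sin58°·5.8 − 60·3.65 − 40·3.3 − 45·4.2 = 0 → T = 540/(5.8·0.848048) = 109.786 ≈ 109.8 kN.
ΣF_x = 0: O_x − T·cos58° = 0 → O_x = 109.786 × 0.529919 = 58.18 kN.
ΣF_y = 0: O_y + T·sin58° − 60 − 40 − 45 = 0 → O_y = 145 − 109.786 × 0.848048 = 51.90 kN.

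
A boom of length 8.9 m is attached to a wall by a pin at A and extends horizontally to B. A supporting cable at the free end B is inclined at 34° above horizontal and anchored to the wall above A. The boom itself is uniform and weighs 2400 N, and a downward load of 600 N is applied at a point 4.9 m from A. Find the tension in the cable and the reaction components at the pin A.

ΣM about A: T·sin34°·8.9 − 2400·4.45 − 600·4.9 = 0 → T = 13620/(8.9·0.559193) = 2736.69 ≈ 2737 N.
ΣF_x = 0: A_x − T·cos34° = 0 → A_x = 2736.69 × 0.829038 = 2269 N.
ΣF_y = 0: A_y + T·sin34° − 2400 − 600 = 0 → A_y = 3000 − 2736.69 × 0.559193 = 1470 N.

T = 2737 N, A_x = 2269 N, A_y = 1470 N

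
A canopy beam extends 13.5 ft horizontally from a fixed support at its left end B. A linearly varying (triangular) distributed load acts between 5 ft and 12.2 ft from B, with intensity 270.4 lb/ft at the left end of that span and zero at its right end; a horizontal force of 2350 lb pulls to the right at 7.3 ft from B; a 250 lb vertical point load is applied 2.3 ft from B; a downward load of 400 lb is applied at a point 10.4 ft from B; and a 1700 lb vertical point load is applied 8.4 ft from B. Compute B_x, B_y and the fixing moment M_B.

B_x = -2350 lb, B_y = 3323 lb, M_B = 26220 lb·ft

Resultant of the triangular load: ½ × 270.4 × 7.2 = 973.44 lb, acting at 7.4 ft from B (one-third of the span from the peak).
ΣF_x = 0: B_x + 2350 = 0 → B_x = -2350 lb.
ΣF_y = 0: B_y − ½·270.4·7.2 − 250 − 400 − 1700 = 0 → B_y = 3323 lb.
ΣM about B: M_B − (½·270.4·7.2)·7.4 − 250·2.3 − 400·10.4 − 1700·8.4 = 0 → M_B = 26220 lb·ft.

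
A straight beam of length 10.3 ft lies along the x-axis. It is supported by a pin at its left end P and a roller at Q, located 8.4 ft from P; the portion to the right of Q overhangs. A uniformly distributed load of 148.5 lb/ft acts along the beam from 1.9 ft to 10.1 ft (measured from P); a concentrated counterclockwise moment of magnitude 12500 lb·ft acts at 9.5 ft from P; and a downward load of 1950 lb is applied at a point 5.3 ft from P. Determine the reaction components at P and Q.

Resultant of the distributed load: 148.5 × 8.2 = 1217.7 lb at 6 ft from P.
Moments about P: Q_y·8.4 − (148.5·8.2)·6 + 12500 − 1950·5.3 = 0 → Q_y = 5141.2/8.4 = 612.048 ≈ 612.0 lb.
ΣF_y = 0: P_y + 612.048 − 148.5·8.2 − 1950 = 0 → P_y = 2556 lb.
ΣF_x = 0: no horizontal applied forces, so P_x = 0.

P_x = 0, P_y = 2556 lb, Q_y = 612.0 lb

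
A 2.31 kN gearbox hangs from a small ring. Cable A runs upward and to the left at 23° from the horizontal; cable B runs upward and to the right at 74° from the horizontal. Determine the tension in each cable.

T_A = 0.6415 kN, T_B = 2.142 kN

ΣF_x = 0: −T_A·cos23° + T_B·cos74° = 0 → T_B = 3.33955·T_A.
ΣF_y = 0: T_A·sin23° + T_B·sin74° = 2.31.
Substitute: T_A·(0.390731 + 3.33955·0.961262) = 2.31 → T_A = 0.641504 ≈ 0.6415 kN.
Then T_B = 3.33955 × 0.641504 = 2.142 kN.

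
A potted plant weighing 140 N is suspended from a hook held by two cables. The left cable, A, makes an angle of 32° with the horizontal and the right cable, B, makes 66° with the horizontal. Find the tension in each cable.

T_A = 57.50 N, T_B = 119.9 N

ΣF_x = 0: −T_A·cos32° + T_B·cos66° = 0 → T_B = 2.08501·T_A.
ΣF_y = 0: T_A·sin32° + T_B·sin66° = 140.
Substitute: T_A·(0.529919 + 2.08501·0.913545) = 140 → T_A = 57.5027 ≈ 57.50 N.
Then T_B = 2.08501 × 57.5027 = 119.9 N.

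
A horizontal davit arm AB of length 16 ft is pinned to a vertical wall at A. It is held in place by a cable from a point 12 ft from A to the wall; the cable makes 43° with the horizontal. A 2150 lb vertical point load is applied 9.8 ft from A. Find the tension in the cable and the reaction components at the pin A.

ΣM about A: T·sin43°·12 − 2150·9.8 = 0 → T = 21070/(12·0.681998) = 2574.54 ≈ 2575 lb.
ΣF_x = 0: A_x − T·cos43° = 0 → A_x = 2574.54 × 0.731354 = 1883 lb.
ΣF_y = 0: A_y + T·sin43° − 2150 = 0 → A_y = 2150 − 2574.54 × 0.681998 = 394.2 lb.

T = 2575 lb, A_x = 1883 lb, A_y = 394.2 lb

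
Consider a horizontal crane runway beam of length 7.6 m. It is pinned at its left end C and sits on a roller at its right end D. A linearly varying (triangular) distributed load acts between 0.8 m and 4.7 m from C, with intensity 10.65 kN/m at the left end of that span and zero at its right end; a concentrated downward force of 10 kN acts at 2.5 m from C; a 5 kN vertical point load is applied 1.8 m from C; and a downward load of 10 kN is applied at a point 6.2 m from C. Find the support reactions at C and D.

C_x = 0, C_y = 27.40 kN, D_y = 18.37 kN

Resultant of the triangular load: ½ × 10.65 × 3.9 = 20.7675 kN, acting at 2.1 m from C (one-third of the span from the peak).
Moments about C: D_y·7.6 − (½·10.65·3.9)·2.1 − 10·2.5 − 5·1.8 − 10·6.2 = 0 → D_y = 139.61175/7.6 = 18.37 kN.
ΣF_y = 0: C_y + 18.37 − ½·10.65·3.9 − 10 − 5 − 10 = 0 → C_y = 27.40 kN.
ΣF_x = 0: no horizontal applied forces, so C_x = 0.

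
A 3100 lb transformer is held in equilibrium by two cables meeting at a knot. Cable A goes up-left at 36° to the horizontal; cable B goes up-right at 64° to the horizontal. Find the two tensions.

ΣF_x = 0: −T_A·cos36° + T_B·cos64° = 0 → T_B = 1.84551·T_A.
ΣF_y = 0: T_A·sin36° + T_B·sin64° = 3100.
Substitute: T_A·(0.587785 + 1.84551·0.898794) = 3100 → T_A = 1379.91 ≈ 1380 lb.
Then T_B = 1.84551 × 1379.91 = 2547 lb.

T_A = 1380 lb, T_B = 2547 lb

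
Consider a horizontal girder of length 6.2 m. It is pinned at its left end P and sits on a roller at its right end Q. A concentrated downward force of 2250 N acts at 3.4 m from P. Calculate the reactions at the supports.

P_x = 0, P_y = 1016 N, Q_y = 1234 N

Taking moments about P: Q_y·6.2 − 2250·3.4 = 0 → Q_y = 7650/6.2 = 1233.87 ≈ 1234 N.
ΣF_y = 0: P_y + 1233.87 − 2250 = 0 → P_y = 1016 N.
ΣF_x = 0: no horizontal applied forces, so P_x = 0.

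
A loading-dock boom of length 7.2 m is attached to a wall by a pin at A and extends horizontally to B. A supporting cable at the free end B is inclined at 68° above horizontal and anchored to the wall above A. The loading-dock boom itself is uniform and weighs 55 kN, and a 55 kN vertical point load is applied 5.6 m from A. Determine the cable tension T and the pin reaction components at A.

ΣM about A: T·sin68°·7.2 − 55·3.6 − 55·5.6 = 0 → T = 506/(7.2·0.927184) = 75.797 ≈ 75.80 kN.
ΣF_x = 0: A_x − T·cos68° = 0 → A_x = 75.797 × 0.374607 = 28.39 kN.
ΣF_y = 0: A_y + T·sin68° − 55 − 55 = 0 → A_y = 110 − 75.797 × 0.927184 = 39.72 kN.

T = 75.80 kN, A_x = 28.39 kN, A_y = 39.72 kN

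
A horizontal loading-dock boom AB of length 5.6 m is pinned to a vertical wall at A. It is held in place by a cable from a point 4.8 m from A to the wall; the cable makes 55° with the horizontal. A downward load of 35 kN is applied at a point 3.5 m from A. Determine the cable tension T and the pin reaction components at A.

T = 31.16 kN, A_x = 17.87 kN, A_y = 9.479 kN

ΣM about A: T·sin55°·4.8 − 35·3.5 = 0 → T = 122.5/(4.8·0.819152) = 31.1552 ≈ 31.16 kN.
ΣF_x = 0: A_x − T·cos55° = 0 → A_x = 31.1552 × 0.573576 = 17.87 kN.
ΣF_y = 0: A_y + T·sin55° − 35 = 0 → A_y = 35 − 31.1552 × 0.819152 = 9.479 kN.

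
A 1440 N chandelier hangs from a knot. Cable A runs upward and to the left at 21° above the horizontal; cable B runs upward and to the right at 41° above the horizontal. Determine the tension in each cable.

T_A = 1231 N, T_B = 1523 N

ΣF_x = 0: −T_A·cos21° + T_B·cos41° = 0 → T_B = 1.23701·T_A.
ΣF_y = 0: T_A·sin21° + T_B·sin41° = 1440.
Substitute: T_A·(0.358368 + 1.23701·0.656059) = 1440 → T_A = 1230.85 ≈ 1231 N.
Then T_B = 1.23701 × 1230.85 = 1523 N.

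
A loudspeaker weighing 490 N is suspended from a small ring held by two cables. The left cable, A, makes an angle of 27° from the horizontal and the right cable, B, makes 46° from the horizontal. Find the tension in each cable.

T_A = 355.9 N, T_B = 456.5 N

ΣF_x = 0: −T_A·cos27° + T_B·cos46° = 0 → T_B = 1.28265·T_A.
ΣF_y = 0: T_A·sin27° + T_B·sin46° = 490.
Substitute: T_A·(0.45399 + 1.28265·0.71934) = 490 → T_A = 355.936 ≈ 355.9 N.
Then T_B = 1.28265 × 355.936 = 456.5 N.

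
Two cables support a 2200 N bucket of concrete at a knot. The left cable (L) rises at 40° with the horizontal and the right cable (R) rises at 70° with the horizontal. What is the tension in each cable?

T_L = 800.7 N, T_R = 1793 N

ΣF_x = 0: −T_L·cos40° + T_R·cos70° = 0 → T_R = 2.23976·T_L.
ΣF_y = 0: T_L·sin40° + T_R·sin70° = 2200.
Substitute: T_L·(0.642788 + 2.23976·0.939693) = 2200 → T_L = 800.735 ≈ 800.7 N.
Then T_R = 2.23976 × 800.735 = 1793 N.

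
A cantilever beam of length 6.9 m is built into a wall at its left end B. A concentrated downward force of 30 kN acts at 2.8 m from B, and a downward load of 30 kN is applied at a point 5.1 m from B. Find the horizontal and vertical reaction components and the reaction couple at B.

B_x = 0, B_y = 60.00 kN, M_B = 237.0 kN·m

ΣF_x = 0: B_x = 0.
ΣF_y = 0: B_y − 30 − 30 = 0 → B_y = 60.00 kN.
ΣM about B: M_B − 30·2.8 − 30·5.1 = 0 → M_B = 237.0 kN·m.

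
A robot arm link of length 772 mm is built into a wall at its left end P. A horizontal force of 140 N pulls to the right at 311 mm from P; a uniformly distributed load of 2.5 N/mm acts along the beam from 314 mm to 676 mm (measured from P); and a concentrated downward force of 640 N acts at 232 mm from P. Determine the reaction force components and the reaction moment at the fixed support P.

P_x = -140.0 N, P_y = 1545 N, M_P = 596500 N·mm

Resultant of the distributed load: 2.5 × 362 = 905 N at 495 mm from P.
ΣF_x = 0: P_x + 140 = 0 → P_x = -140.0 N.
ΣF_y = 0: P_y − 2.5·362 − 640 = 0 → P_y = 1545 N.
ΣM about P: M_P − (2.5·362)·495 − 640·232 = 0 → M_P = 596500 N·mm.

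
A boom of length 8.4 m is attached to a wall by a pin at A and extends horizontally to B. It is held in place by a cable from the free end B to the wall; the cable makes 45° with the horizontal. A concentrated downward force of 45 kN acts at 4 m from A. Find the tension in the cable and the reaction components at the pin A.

T = 30.30 kN, A_x = 21.43 kN, A_y = 23.57 kN

ΣM about A: T·sin45°·8.4 − 45·4 = 0 → T = 180/(8.4·0.707107) = 30.3046 ≈ 30.30 kN.
ΣF_x = 0: A_x − T·cos45° = 0 → A_x = 30.3046 × 0.707107 = 21.43 kN.
ΣF_y = 0: A_y + T·sin45° − 45 = 0 → A_y = 45 − 30.3046 × 0.707107 = 23.57 kN.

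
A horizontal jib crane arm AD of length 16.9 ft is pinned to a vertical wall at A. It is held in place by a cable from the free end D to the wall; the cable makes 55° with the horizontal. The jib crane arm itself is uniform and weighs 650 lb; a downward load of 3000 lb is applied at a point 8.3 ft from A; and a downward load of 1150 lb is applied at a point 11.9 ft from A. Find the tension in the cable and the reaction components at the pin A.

ΣM about A: T·sin55°·16.9 − 650·8.45 − 3000·8.3 − 1150·11.9 = 0 → T = 44077.5/(16.9·0.819152) = 3183.95 ≈ 3184 lb.
ΣF_x = 0: A_x − T·cos55° = 0 → A_x = 3183.95 × 0.573576 = 1826 lb.
ΣF_y = 0: A_y + T·sin55° − 650 − 3000 − 1150 = 0 → A_y = 4800 − 3183.95 × 0.819152 = 2192 lb.

T = 3184 lb, A_x = 1826 lb, A_y = 2192 lb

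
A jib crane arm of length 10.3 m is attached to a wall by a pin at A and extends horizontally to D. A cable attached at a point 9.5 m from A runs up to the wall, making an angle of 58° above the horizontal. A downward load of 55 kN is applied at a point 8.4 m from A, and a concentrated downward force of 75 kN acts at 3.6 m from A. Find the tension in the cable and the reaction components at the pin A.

ΣM about A: T·sin58°·9.5 − 55·8.4 − 75·3.6 = 0 → T = 732/(9.5·0.848048) = 90.8588 ≈ 90.86 kN.
ΣF_x = 0: A_x − T·cos58° = 0 → A_x = 90.8588 × 0.529919 = 48.15 kN.
ΣF_y = 0: A_y + T·sin58° − 55 − 75 = 0 → A_y = 130 − 90.8588 × 0.848048 = 52.95 kN.

T = 90.86 kN, A_x = 48.15 kN, A_y = 52.95 kN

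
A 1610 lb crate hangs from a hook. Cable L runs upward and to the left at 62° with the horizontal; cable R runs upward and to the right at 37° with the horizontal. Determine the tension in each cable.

T_L = 1302 lb, T_R = 765.3 lb

ΣF_x = 0: −T_L·cos62° + T_R·cos37° = 0 → T_R = 0.587842·T_L.
ΣF_y = 0: T_L·sin62° + T_R·sin37° = 1610.
Substitute: T_L·(0.882948 + 0.587842·0.601815) = 1610 → T_L = 1301.83 ≈ 1302 lb.
Then T_R = 0.587842 × 1301.83 = 765.3 lb.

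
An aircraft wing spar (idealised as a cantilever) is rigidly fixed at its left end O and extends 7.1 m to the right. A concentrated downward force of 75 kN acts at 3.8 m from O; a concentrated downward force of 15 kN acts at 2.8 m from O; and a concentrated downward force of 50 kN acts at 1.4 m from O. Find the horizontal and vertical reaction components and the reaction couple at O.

ΣF_x = 0: O_x = 0.
ΣF_y = 0: O_y − 75 − 15 − 50 = 0 → O_y = 140.0 kN.
ΣM about O: M_O − 75·3.8 − 15·2.8 − 50·1.4 = 0 → M_O = 397.0 kN·m.

O_x = 0, O_y = 140.0 kN, M_O = 397.0 kN·m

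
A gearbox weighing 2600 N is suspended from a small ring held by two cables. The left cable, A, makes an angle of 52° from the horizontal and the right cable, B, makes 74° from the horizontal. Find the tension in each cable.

T_A = 885.8 N, T_B = 1979 N

ΣF_x = 0: −T_A·cos52° + T_B·cos74° = 0 → T_B = 2.23359·T_A.
ΣF_y = 0: T_A·sin52° + T_B·sin74° = 2600.
Substitute: T_A·(0.788011 + 2.23359·0.961262) = 2600 → T_A = 885.837 ≈ 885.8 N.
Then T_B = 2.23359 × 885.837 = 1979 N.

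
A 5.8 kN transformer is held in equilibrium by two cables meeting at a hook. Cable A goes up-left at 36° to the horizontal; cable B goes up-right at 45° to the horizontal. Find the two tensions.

T_A = 4.152 kN, T_B = 4.751 kN

ΣF_x = 0: −T_A·cos36° + T_B·cos45° = 0 → T_B = 1.14412·T_A.
ΣF_y = 0: T_A·sin36° + T_B·sin45° = 5.8.
Substitute: T_A·(0.587785 + 1.14412·0.707107) = 5.8 → T_A = 4.15235 ≈ 4.152 kN.
Then T_B = 1.14412 × 4.15235 = 4.751 kN.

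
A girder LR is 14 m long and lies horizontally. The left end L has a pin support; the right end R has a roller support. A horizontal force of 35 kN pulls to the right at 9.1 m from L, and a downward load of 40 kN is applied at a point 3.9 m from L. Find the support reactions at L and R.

ΣM about L: R_y·14 − 40·3.9 = 0 → R_y = 156/14 = 11.1429 ≈ 11.14 kN.
ΣF_y = 0: L_y + 11.1429 − 40 = 0 → L_y = 28.86 kN.
ΣF_x = 0: L_x + 35 = 0 → L_x = -35.00 kN.

L_x = -35.00 kN, L_y = 28.86 kN, R_y = 11.14 kN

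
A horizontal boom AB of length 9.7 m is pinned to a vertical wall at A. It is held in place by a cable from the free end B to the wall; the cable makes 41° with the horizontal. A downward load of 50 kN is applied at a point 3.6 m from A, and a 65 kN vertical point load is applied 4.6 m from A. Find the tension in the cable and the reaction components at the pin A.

T = 75.27 kN, A_x = 56.81 kN, A_y = 65.62 kN

ΣM about A: T·sin41°·9.7 − 50·3.6 − 65·4.6 = 0 → T = 479/(9.7·0.656059) = 75.2698 ≈ 75.27 kN.
ΣF_x = 0: A_x − T·cos41° = 0 → A_x = 75.2698 × 0.75471 = 56.81 kN.
ΣF_y = 0: A_y + T·sin41° − 50 − 65 = 0 → A_y = 115 − 75.2698 × 0.656059 = 65.62 kN.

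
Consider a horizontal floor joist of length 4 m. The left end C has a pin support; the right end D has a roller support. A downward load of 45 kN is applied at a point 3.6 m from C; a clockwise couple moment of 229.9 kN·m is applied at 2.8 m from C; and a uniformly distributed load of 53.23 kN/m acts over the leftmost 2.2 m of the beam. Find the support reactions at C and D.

C_x = 0, C_y = 31.93 kN, D_y = 130.2 kN

Resultant of the distributed load: 53.23 × 2.2 = 117.106 kN at 1.1 m from C.
Moments about C: D_y·4 − 45·3.6 − 229.9 − (53.23·2.2)·1.1 = 0 → D_y = 520.7166/4 = 130.179 ≈ 130.2 kN.
ΣF_y = 0: C_y + 130.179 − 45 − 53.23·2.2 = 0 → C_y = 31.93 kN.
ΣF_x = 0: no horizontal applied forces, so C_x = 0.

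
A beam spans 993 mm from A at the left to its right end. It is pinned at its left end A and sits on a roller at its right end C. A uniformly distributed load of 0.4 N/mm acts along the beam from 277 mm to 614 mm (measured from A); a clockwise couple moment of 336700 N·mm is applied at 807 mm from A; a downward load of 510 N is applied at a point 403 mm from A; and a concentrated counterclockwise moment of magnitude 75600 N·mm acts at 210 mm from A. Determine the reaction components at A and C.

Resultant of the distributed load: 0.4 × 337 = 134.8 N at 445.5 mm from A.
ΣM about A: C_y·993 − (0.4·337)·445.5 − 336700 − 510·403 + 75600 = 0 → C_y = 526683.4/993 = 530.396 ≈ 530.4 N.
ΣF_y = 0: A_y + 530.396 − 0.4·337 − 510 = 0 → A_y = 114.4 N.
ΣF_x = 0: no horizontal applied forces, so A_x = 0.

A_x = 0, A_y = 114.4 N, C_y = 530.4 N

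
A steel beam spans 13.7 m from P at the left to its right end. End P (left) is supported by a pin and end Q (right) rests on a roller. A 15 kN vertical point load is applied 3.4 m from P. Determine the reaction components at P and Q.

P_x = 0, P_y = 11.28 kN, Q_y = 3.723 kN

Moments about P: Q_y·13.7 − 15·3.4 = 0 → Q_y = 51/13.7 = 3.72263 ≈ 3.723 kN.
ΣF_y = 0: P_y + 3.72263 − 15 = 0 → P_y = 11.28 kN.
ΣF_x = 0: no horizontal applied forces, so P_x = 0.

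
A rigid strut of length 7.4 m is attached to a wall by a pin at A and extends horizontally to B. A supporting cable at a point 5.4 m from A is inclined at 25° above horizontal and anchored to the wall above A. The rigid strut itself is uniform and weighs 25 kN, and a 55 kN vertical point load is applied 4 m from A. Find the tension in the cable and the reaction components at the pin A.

T = 136.9 kN, A_x = 124.1 kN, A_y = 22.13 kN

ΣM about A: T·sin25°·5.4 − 25·3.7 − 55·4 = 0 → T = 312.5/(5.4·0.422618) = 136.933 ≈ 136.9 kN.
ΣF_x = 0: A_x − T·cos25° = 0 → A_x = 136.933 × 0.906308 = 124.1 kN.
ΣF_y = 0: A_y + T·sin25° − 25 − 55 = 0 → A_y = 80 − 136.933 × 0.422618 = 22.13 kN.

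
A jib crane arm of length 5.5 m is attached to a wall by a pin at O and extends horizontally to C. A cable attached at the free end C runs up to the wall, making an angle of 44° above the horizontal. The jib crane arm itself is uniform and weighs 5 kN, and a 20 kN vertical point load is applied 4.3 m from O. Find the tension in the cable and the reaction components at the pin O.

T = 26.11 kN, O_x = 18.78 kN, O_y = 6.864 kN

ΣM about O: T·sin44°·5.5 − 5·2.75 − 20·4.3 = 0 → T = 99.75/(5.5·0.694658) = 26.1083 ≈ 26.11 kN.
ΣF_x = 0: O_x − T·cos44° = 0 → O_x = 26.1083 × 0.71934 = 18.78 kN.
ΣF_y = 0: O_y + T·sin44° − 5 − 20 = 0 → O_y = 25 − 26.1083 × 0.694658 = 6.864 kN.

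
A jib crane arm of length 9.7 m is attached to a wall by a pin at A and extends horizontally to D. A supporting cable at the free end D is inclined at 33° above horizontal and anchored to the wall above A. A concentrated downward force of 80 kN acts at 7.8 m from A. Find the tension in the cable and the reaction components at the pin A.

ΣM about A: T·sin33°·9.7 − 80·7.8 = 0 → T = 624/(9.7·0.544639) = 118.115 ≈ 118.1 kN.
ΣF_x = 0: A_x − T·cos33° = 0 → A_x = 118.115 × 0.838671 = 99.06 kN.
ΣF_y = 0: A_y + T·sin33° − 80 = 0 → A_y = 80 − 118.115 × 0.544639 = 15.67 kN.

T = 118.1 kN, A_x = 99.06 kN, A_y = 15.67 kN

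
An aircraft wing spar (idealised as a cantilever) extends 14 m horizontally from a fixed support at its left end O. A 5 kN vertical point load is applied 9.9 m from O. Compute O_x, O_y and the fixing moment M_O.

O_x = 0, O_y = 5.000 kN, M_O = 49.50 kN·m

ΣF_x = 0: O_x = 0.
ΣF_y = 0: O_y − 5 = 0 → O_y = 5.000 kN.
ΣM about O: M_O − 5·9.9 = 0 → M_O = 49.50 kN·m.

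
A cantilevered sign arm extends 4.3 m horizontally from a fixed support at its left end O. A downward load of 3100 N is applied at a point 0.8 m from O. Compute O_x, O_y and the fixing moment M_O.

O_x = 0, O_y = 3100 N, M_O = 2480 N·m

ΣF_x = 0: O_x = 0.
ΣF_y = 0: O_y − 3100 = 0 → O_y = 3100 N.
ΣM about O: M_O − 3100·0.8 = 0 → M_O = 2480 N·m.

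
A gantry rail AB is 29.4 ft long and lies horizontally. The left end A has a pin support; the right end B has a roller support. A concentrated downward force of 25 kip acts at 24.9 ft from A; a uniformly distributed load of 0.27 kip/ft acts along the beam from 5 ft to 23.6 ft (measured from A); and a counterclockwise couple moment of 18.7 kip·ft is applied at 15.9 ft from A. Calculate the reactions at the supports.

Resultant of the distributed load: 0.27 × 18.6 = 5.022 kip at 14.3 ft from A.
ΣM about A: B_y·29.4 − 25·24.9 − (0.27·18.6)·14.3 + 18.7 = 0 → B_y = 675.6146/29.4 = 22.9801 ≈ 22.98 kip.
ΣF_y = 0: A_y + 22.9801 − 25 − 0.27·18.6 = 0 → A_y = 7.042 kip.
ΣF_x = 0: no horizontal applied forces, so A_x = 0.

A_x = 0, A_y = 7.042 kip, B_y = 22.98 kip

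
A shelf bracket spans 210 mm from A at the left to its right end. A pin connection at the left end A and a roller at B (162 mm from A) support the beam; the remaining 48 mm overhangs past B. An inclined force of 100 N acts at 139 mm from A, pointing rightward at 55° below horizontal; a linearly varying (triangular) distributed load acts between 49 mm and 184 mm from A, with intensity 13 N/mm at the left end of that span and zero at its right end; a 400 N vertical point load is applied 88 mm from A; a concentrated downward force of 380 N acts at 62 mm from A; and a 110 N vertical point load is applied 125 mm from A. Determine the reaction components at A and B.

Resultant of the triangular load: ½ × 13 × 135 = 877.5 N, acting at 94 mm from A (one-third of the span from the peak).
Moments about A: B_y·162 − 100·sin55°·139 − (½·13·135)·94 − 400·88 − 380·62 − 110·125 = 0 → B_y = 166381/162 = 1027.04 ≈ 1027 N.
ΣF_y = 0: A_y + 1027.04 − 100·sin55° − ½·13·135 − 400 − 380 − 110 = 0 → A_y = 822.4 N.
ΣF_x = 0: A_x + 100·cos55° = 0 → A_x = -57.36 N.

A_x = -57.36 N, A_y = 822.4 N, B_y = 1027 N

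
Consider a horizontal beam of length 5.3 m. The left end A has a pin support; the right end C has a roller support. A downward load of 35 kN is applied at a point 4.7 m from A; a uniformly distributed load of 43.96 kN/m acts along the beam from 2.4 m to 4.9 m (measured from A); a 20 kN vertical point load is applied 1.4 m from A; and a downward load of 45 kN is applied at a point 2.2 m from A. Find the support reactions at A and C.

Resultant of the distributed load: 43.96 × 2.5 = 109.9 kN at 3.65 m from A.
ΣM about A: C_y·5.3 − 35·4.7 − (43.96·2.5)·3.65 − 20·1.4 − 45·2.2 = 0 → C_y = 692.635/5.3 = 130.686 ≈ 130.7 kN.
ΣF_y = 0: A_y + 130.686 − 35 − 43.96·2.5 − 20 − 45 = 0 → A_y = 79.21 kN.
ΣF_x = 0: no horizontal applied forces, so A_x = 0.

A_x = 0, A_y = 79.21 kN, C_y = 130.7 kN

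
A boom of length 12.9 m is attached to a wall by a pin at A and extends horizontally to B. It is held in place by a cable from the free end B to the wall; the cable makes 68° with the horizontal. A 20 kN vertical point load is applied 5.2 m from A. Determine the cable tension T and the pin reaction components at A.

T = 8.695 kN, A_x = 3.257 kN, A_y = 11.94 kN

ΣM about A: T·sin68°·12.9 − 20·5.2 = 0 → T = 104/(12.9·0.927184) = 8.69516 ≈ 8.695 kN.
ΣF_x = 0: A_x − T·cos68° = 0 → A_x = 8.69516 × 0.374607 = 3.257 kN.
ΣF_y = 0: A_y + T·sin68° − 20 = 0 → A_y = 20 − 8.69516 × 0.927184 = 11.94 kN.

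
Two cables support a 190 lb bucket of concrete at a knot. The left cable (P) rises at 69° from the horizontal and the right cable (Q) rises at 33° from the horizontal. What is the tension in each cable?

ΣF_x = 0: −T_P·cos69° + T_Q·cos33° = 0 → T_Q = 0.427305·T_P.
ΣF_y = 0: T_P·sin69° + T_Q·sin33° = 190.
Substitute: T_P·(0.93358 + 0.427305·0.544639) = 190 → T_P = 162.907 ≈ 162.9 lb.
Then T_Q = 0.427305 × 162.907 = 69.61 lb.

T_P = 162.9 lb, T_Q = 69.61 lb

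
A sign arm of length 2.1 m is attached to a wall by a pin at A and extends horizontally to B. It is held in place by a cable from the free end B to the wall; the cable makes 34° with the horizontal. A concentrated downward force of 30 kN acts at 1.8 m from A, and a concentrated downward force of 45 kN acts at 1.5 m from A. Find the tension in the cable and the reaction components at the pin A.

T = 103.5 kN, A_x = 85.78 kN, A_y = 17.14 kN

ΣM about A: T·sin34°·2.1 − 30·1.8 − 45·1.5 = 0 → T = 121.5/(2.1·0.559193) = 103.465 ≈ 103.5 kN.
ΣF_x = 0: A_x − T·cos34° = 0 → A_x = 103.465 × 0.829038 = 85.78 kN.
ΣF_y = 0: A_y + T·sin34° − 30 − 45 = 0 → A_y = 75 − 103.465 × 0.559193 = 17.14 kN.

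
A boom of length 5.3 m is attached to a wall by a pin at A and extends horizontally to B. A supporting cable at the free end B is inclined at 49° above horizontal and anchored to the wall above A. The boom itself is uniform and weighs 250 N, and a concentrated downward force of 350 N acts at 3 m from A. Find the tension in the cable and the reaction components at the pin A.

T = 428.1 N, A_x = 280.9 N, A_y = 276.9 N

ΣM about A: T·sin49°·5.3 − 250·2.65 − 350·3 = 0 → T = 1712.5/(5.3·0.75471) = 428.129 ≈ 428.1 N.
ΣF_x = 0: A_x − T·cos49° = 0 → A_x = 428.129 × 0.656059 = 280.9 N.
ΣF_y = 0: A_y + T·sin49° − 250 − 350 = 0 → A_y = 600 − 428.129 × 0.75471 = 276.9 N.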